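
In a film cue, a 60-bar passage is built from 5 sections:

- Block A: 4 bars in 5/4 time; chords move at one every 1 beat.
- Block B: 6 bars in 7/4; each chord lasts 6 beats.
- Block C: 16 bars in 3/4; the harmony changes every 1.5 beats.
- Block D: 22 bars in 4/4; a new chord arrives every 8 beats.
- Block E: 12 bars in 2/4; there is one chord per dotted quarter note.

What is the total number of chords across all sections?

A: 4·5 = 20 beats, 20/1 = 20 chords.
B: 6·7 = 42 beats, 42/6 = 7 chords.
C: 16·3 = 48 beats, 48/1.5 = 32 chords.
D: 22·4 = 88 beats, 88/8 = 11 chords.
E: 12·2 = 24 beats, 24/1.5 = 16 chords.
Total: 20 + 7 + 32 + 11 + 16 = 86.

86 chords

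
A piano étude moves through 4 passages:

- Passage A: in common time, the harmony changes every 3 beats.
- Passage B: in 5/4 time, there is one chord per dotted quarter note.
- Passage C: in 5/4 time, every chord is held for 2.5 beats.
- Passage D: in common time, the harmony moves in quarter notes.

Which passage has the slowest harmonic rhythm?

A: each chord is 3 beats in 4/4, so 4/3 per bar.
B: each chord is 1.5 beats in 5/4, so 10/3 per bar.
C: each chord is 2.5 beats in 5/4, so 2 per bar.
D: each chord is 1 beat in 4/4, so 4 per bar.
Slowest is A at 4/3 chords/bar.

Passage A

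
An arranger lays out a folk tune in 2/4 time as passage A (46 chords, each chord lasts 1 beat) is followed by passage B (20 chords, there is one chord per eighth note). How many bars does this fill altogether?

28 bars

A: 46 × 1 = 46 beats = 23 bars.
B: 20 × 0.5 = 10 beats = 5 bars.
Total: 23 + 5 = 28 bars.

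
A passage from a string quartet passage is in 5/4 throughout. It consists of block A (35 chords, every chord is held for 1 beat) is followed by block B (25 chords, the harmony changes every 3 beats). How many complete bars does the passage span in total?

A: 35 × 1 = 35 beats = 7 bars.
B: 25 × 3 = 75 beats = 15 bars.
Total: 7 + 15 = 22 bars.

22 bars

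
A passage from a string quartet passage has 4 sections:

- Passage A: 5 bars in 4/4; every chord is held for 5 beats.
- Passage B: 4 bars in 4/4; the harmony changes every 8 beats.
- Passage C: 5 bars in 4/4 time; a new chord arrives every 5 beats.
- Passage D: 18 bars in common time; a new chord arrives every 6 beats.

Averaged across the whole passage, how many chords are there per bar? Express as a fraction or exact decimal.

11/16 chords per bar

A: 5 × 4 = 20 beats ÷ 5 = 4 chords.
B: 4 × 4 = 16 beats ÷ 8 = 2 chords.
C: 5 × 4 = 20 beats ÷ 5 = 4 chords.
D: 18 × 4 = 72 beats ÷ 6 = 12 chords.
Overall: 22 chords over 32 bars → 22/32 = 11/16 chords per bar.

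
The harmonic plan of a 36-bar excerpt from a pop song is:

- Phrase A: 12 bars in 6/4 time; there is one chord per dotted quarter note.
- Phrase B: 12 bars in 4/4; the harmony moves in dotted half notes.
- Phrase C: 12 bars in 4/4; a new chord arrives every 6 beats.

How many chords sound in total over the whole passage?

72 chords

A has 72 beats and chords last 1.5 each, so 48 chords.
B has 48 beats and chords last 3 each, so 16 chords.
C has 48 beats and chords last 6 each, so 8 chords.
Total: 48 + 16 + 8 = 72.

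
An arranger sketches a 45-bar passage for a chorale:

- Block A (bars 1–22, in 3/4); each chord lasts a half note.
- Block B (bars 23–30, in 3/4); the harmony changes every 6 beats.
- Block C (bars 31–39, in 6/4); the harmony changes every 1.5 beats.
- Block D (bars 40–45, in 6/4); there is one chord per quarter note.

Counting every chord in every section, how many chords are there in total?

A: 22 bars × 3 beats = 66 beats; 2 beats/chord → 33 chords.
B: 8 bars × 3 beats = 24 beats; 6 beats/chord → 4 chords.
C: 9 bars × 6 beats = 54 beats; 1.5 beats/chord → 36 chords.
D: 6 bars × 6 beats = 36 beats; 1 beat/chord → 36 chords.
Total: 33 + 4 + 36 + 36 = 109.

109 chords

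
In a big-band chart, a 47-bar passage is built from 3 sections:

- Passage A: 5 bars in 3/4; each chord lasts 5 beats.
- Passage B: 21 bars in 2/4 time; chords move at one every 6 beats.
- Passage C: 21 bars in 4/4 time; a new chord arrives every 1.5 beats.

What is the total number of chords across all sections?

66 chords

A: 5 bars × 3 beats = 15 beats; 5 beats/chord → 3 chords.
B: 21 bars × 2 beats = 42 beats; 6 beats/chord → 7 chords.
C: 21 bars × 4 beats = 84 beats; 1.5 beats/chord → 56 chords.
Total: 3 + 7 + 56 = 66.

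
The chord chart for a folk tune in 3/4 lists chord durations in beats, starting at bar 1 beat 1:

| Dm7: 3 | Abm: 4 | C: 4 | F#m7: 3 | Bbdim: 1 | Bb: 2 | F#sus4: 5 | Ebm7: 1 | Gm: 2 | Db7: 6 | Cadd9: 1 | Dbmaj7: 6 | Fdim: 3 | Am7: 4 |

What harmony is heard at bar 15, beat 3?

Am7

Beat 3 of bar 15 is beat (15−1)×3 + 3 = 45 overall.
Running totals: Dm7 ends at 3, Abm ends at 7, C ends at 11, F#m7 ends at 14, Bbdim ends at 15, Bb ends at 17, F#sus4 ends at 22, Ebm7 ends at 23, Gm ends at 25, Db7 ends at 31, Cadd9 ends at 32, Dbmaj7 ends at 38, Fdim ends at 41, Am7 ends at 45.
Beat 45 falls within Am7.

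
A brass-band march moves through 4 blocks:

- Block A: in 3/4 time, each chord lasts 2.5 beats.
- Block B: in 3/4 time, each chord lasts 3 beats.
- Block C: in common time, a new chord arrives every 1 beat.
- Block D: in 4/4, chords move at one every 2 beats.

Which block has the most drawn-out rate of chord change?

Block B

A: 3/2.5 = 1.2 chords/bar.
B: 3/3 = 1 chord/bar.
C: 4/1 = 4 chords/bar.
D: 4/2 = 2 chords/bar.
Slowest is B at 1 chords/bar.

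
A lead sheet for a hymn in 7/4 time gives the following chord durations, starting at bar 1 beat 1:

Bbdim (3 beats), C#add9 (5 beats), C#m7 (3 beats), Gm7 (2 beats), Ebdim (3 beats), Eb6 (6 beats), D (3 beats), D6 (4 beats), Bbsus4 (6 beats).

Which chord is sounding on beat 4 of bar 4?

Beat 4 of bar 4 is beat (4−1)×7 + 4 = 25 overall.
Running totals: Bbdim ends at 3, C#add9 ends at 8, C#m7 ends at 11, Gm7 ends at 13, Ebdim ends at 16, Eb6 ends at 22, D ends at 25.
Beat 25 falls within D.

D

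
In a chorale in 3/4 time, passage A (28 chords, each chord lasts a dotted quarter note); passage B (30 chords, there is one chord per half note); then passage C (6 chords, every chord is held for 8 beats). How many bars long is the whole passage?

50 bars

A: 28 × 1.5 = 42 beats = 14 bars.
B: 30 × 2 = 60 beats = 20 bars.
C: 6 × 8 = 48 beats = 16 bars.
Total: 14 + 20 + 16 = 50 bars.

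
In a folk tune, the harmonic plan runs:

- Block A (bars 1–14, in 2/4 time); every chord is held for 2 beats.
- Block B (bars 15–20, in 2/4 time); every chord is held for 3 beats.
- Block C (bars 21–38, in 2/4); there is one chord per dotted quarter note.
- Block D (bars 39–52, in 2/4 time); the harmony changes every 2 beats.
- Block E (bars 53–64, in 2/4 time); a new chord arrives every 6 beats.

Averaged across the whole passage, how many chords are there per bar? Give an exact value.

15/16 chords per bar

A: 14 × 2 = 28 beats ÷ 2 = 14 chords.
B: 6 × 2 = 12 beats ÷ 3 = 4 chords.
C: 18 × 2 = 36 beats ÷ 1.5 = 24 chords.
D: 14 × 2 = 28 beats ÷ 2 = 14 chords.
E: 12 × 2 = 24 beats ÷ 6 = 4 chords.
Overall: 60 chords over 64 bars → 60/64 = 15/16 chords per bar.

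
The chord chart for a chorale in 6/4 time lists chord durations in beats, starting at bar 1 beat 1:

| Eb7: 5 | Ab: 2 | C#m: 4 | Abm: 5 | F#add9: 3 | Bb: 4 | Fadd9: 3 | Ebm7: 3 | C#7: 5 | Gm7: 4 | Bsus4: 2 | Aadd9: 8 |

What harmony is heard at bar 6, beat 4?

Beat 4 of bar 6 is beat (6−1)×6 + 4 = 34 overall.
Running totals: Eb7 ends at 5, Ab ends at 7, C#m ends at 11, Abm ends at 16, F#add9 ends at 19, Bb ends at 23, Fadd9 ends at 26, Ebm7 ends at 29, C#7 ends at 34.
Beat 34 falls within C#7.

C#7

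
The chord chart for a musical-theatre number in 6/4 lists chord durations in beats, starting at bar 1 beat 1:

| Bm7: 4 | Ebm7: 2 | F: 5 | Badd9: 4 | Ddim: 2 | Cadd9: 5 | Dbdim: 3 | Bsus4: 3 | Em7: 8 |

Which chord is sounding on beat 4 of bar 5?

Bsus4

Beat 4 of bar 5 is beat (5−1)×6 + 4 = 28 overall.
Running totals: Bm7 ends at 4, Ebm7 ends at 6, F ends at 11, Badd9 ends at 15, Ddim ends at 17, Cadd9 ends at 22, Dbdim ends at 25, Bsus4 ends at 28.
Beat 28 falls within Bsus4.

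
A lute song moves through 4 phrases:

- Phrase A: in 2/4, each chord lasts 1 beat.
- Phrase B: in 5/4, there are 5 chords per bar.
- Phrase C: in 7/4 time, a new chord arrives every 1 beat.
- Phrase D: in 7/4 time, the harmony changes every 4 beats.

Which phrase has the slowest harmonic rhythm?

A: 2 beats/bar ÷ 1 beat/chord = 2 chords/bar.
B: 5 beats/bar ÷ 1 beat/chord = 5 chords/bar.
C: 7 beats/bar ÷ 1 beat/chord = 7 chords/bar.
D: 7 beats/bar ÷ 4 beats/chord = 1.75 chords/bar.
Slowest is D at 1.75 chords/bar.

Phrase D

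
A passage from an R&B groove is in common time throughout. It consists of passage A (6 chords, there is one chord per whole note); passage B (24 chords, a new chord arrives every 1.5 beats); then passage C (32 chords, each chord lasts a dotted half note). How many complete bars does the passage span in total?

A: 6 × 4 = 24 beats = 6 bars.
B: 24 × 1.5 = 36 beats = 9 bars.
C: 32 × 3 = 96 beats = 24 bars.
Total: 6 + 9 + 24 = 39 bars.

39 bars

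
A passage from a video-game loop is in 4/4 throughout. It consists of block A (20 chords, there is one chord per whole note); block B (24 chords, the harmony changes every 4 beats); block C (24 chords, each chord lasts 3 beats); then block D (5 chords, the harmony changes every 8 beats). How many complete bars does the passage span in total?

72 bars

A: 20 × 4 = 80 beats = 20 bars.
B: 24 × 4 = 96 beats = 24 bars.
C: 24 × 3 = 72 beats = 18 bars.
D: 5 × 8 = 40 beats = 10 bars.
Total: 20 + 24 + 18 + 10 = 72 bars.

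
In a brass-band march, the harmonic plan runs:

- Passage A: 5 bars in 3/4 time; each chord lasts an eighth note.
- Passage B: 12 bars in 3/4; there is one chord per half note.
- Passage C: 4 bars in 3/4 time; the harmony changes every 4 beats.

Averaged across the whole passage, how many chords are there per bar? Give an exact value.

A: 5 bars of 3 beats is 15 beats; at 0.5 beats each that's 30 chords.
B: 12 bars of 3 beats is 36 beats; at 2 beats each that's 18 chords.
C: 4 bars of 3 beats is 12 beats; at 4 beats each that's 3 chords.
Overall: 51 chords over 21 bars → 51/21 = 17/7 chords per bar.

17/7 chords per bar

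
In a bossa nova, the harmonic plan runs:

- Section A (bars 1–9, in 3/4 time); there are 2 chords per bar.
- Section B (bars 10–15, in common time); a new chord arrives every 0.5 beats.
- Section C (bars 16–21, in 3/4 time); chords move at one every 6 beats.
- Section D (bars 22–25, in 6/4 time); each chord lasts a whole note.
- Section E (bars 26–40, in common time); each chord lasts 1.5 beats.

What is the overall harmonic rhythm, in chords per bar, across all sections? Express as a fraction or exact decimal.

A: 9 bars of 3 beats is 27 beats; at 1.5 beats each that's 18 chords.
B: 6 bars of 4 beats is 24 beats; at 0.5 beats each that's 48 chords.
C: 6 bars of 3 beats is 18 beats; at 6 beats each that's 3 chords.
D: 4 bars of 6 beats is 24 beats; at 4 beats each that's 6 chords.
E: 15 bars of 4 beats is 60 beats; at 1.5 beats each that's 40 chords.
Overall: 115 chords over 40 bars → 115/40 = 2.875 chords per bar.

2.875 chords per bar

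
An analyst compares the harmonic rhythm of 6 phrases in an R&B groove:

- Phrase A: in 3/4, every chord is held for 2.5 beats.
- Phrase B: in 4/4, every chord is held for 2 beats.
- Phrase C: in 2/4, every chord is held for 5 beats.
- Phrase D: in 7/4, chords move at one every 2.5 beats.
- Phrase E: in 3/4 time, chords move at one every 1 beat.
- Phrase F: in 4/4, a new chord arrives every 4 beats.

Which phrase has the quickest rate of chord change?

A: each chord is 2.5 beats in 3/4, so 1.2 per bar.
B: each chord is 2 beats in 4/4, so 2 per bar.
C: each chord is 5 beats in 2/4, so 0.4 per bar.
D: each chord is 2.5 beats in 7/4, so 2.8 per bar.
E: each chord is 1 beat in 3/4, so 3 per bar.
F: each chord is 4 beats in 4/4, so 1 per bar.
Fastest is E at 3 chords/bar.

Phrase E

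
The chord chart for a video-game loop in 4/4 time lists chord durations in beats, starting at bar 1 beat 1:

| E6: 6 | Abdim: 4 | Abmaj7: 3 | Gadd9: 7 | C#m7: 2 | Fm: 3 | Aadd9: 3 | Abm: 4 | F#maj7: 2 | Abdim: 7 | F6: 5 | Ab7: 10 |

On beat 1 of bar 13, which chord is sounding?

Beat 1 of bar 13 is beat (13−1)×4 + 1 = 49 overall.
Running totals: E6 ends at 6, Abdim ends at 10, Abmaj7 ends at 13, Gadd9 ends at 20, C#m7 ends at 22, Fm ends at 25, Aadd9 ends at 28, Abm ends at 32, F#maj7 ends at 34, Abdim ends at 41, F6 ends at 46, Ab7 ends at 56.
Beat 49 falls within Ab7.

Ab7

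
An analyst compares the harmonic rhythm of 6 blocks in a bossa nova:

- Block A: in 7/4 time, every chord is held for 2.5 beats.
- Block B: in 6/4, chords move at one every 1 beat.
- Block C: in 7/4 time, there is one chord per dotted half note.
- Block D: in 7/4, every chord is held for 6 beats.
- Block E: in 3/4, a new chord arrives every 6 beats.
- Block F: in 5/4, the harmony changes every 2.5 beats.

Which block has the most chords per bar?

Block B

A: 7/2.5 = 2.8 chords/bar.
B: 6/1 = 6 chords/bar.
C: 7/3 = 7/3 chords/bar.
D: 7/6 = 7/6 chords/bar.
E: 3/6 = 0.5 chords/bar.
F: 5/2.5 = 2 chords/bar.
Fastest is B at 6 chords/bar.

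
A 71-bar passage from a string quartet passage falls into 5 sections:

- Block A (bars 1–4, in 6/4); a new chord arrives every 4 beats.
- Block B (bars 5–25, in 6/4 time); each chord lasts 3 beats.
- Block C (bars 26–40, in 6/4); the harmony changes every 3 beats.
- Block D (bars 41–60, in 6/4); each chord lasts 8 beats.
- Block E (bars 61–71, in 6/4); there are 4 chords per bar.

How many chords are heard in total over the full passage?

A: 4 bars × 6 beats = 24 beats; 4 beats/chord → 6 chords.
B: 21 bars × 6 beats = 126 beats; 3 beats/chord → 42 chords.
C: 15 bars × 6 beats = 90 beats; 3 beats/chord → 30 chords.
D: 20 bars × 6 beats = 120 beats; 8 beats/chord → 15 chords.
E: 11 bars × 6 beats = 66 beats; 1.5 beats/chord → 44 chords.
Total: 6 + 42 + 30 + 15 + 44 = 137.

137 chords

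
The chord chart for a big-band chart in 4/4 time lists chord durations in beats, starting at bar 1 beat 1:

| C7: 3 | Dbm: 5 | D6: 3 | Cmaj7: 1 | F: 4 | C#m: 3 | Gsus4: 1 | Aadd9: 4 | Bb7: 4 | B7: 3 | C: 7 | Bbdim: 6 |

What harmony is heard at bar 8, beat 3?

Beat 3 of bar 8 is beat (8−1)×4 + 3 = 31 overall.
Running totals: C7 ends at 3, Dbm ends at 8, D6 ends at 11, Cmaj7 ends at 12, F ends at 16, C#m ends at 19, Gsus4 ends at 20, Aadd9 ends at 24, Bb7 ends at 28, B7 ends at 31.
Beat 31 falls within B7.

B7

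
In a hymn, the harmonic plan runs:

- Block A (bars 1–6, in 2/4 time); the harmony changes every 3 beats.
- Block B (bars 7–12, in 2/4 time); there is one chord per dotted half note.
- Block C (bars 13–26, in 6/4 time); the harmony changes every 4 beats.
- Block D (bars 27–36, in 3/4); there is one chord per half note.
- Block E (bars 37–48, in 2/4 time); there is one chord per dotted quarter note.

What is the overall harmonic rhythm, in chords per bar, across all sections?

A: 6 bars of 2 beats is 12 beats; at 3 beats each that's 4 chords.
B: 6 bars of 2 beats is 12 beats; at 3 beats each that's 4 chords.
C: 14 bars of 6 beats is 84 beats; at 4 beats each that's 21 chords.
D: 10 bars of 3 beats is 30 beats; at 2 beats each that's 15 chords.
E: 12 bars of 2 beats is 24 beats; at 1.5 beats each that's 16 chords.
Overall: 60 chords over 48 bars → 60/48 = 1.25 chords per bar.

1.25 chords per bar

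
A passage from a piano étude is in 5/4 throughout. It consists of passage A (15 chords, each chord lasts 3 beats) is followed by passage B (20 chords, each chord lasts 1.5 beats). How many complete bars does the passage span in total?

A: 15 × 3 = 45 beats = 9 bars.
B: 20 × 1.5 = 30 beats = 6 bars.
Total: 9 + 6 = 15 bars.

15 bars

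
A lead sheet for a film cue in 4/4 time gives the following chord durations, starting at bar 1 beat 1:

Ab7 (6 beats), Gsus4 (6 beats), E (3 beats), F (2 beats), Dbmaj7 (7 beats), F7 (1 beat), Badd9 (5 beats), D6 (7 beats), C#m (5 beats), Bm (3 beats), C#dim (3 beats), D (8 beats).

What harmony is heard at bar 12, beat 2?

C#dim

Beat 2 of bar 12 is beat (12−1)×4 + 2 = 46 overall.
Running totals: Ab7 ends at 6, Gsus4 ends at 12, E ends at 15, F ends at 17, Dbmaj7 ends at 24, F7 ends at 25, Badd9 ends at 30, D6 ends at 37, C#m ends at 42, Bm ends at 45, C#dim ends at 48.
Beat 46 falls within C#dim.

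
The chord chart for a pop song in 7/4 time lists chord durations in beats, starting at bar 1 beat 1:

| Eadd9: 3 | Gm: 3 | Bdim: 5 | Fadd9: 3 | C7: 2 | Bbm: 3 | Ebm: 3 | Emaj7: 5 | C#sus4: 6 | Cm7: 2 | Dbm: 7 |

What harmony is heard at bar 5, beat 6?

Beat 6 of bar 5 is beat (5−1)×7 + 6 = 34 overall.
Running totals: Eadd9 ends at 3, Gm ends at 6, Bdim ends at 11, Fadd9 ends at 14, C7 ends at 16, Bbm ends at 19, Ebm ends at 22, Emaj7 ends at 27, C#sus4 ends at 33, Cm7 ends at 35.
Beat 34 falls within Cm7.

Cm7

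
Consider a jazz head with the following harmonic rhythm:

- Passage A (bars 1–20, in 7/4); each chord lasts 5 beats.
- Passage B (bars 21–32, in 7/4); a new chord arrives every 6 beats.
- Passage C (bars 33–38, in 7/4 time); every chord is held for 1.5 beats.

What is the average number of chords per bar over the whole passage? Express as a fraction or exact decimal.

35/19 chords per bar

A: 20 × 7 = 140 beats ÷ 5 = 28 chords.
B: 12 × 7 = 84 beats ÷ 6 = 14 chords.
C: 6 × 7 = 42 beats ÷ 1.5 = 28 chords.
Overall: 70 chords over 38 bars → 70/38 = 35/19 chords per bar.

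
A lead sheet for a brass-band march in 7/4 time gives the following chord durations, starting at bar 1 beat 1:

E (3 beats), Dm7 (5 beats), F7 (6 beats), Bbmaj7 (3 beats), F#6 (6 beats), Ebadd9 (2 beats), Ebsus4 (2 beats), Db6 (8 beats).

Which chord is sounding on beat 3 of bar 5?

Db6

Beat 3 of bar 5 is beat (5−1)×7 + 3 = 31 overall.
Running totals: E ends at 3, Dm7 ends at 8, F7 ends at 14, Bbmaj7 ends at 17, F#6 ends at 23, Ebadd9 ends at 25, Ebsus4 ends at 27, Db6 ends at 35.
Beat 31 falls within Db6.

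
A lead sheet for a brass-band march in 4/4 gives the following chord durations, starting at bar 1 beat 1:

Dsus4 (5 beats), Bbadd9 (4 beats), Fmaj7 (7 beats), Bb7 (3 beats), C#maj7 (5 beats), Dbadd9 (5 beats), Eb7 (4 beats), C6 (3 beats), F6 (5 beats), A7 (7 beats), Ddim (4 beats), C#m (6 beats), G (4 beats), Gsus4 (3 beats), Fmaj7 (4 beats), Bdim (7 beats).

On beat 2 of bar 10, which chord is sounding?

F6

Beat 2 of bar 10 is beat (10−1)×4 + 2 = 38 overall.
Running totals: Dsus4 ends at 5, Bbadd9 ends at 9, Fmaj7 ends at 16, Bb7 ends at 19, C#maj7 ends at 24, Dbadd9 ends at 29, Eb7 ends at 33, C6 ends at 36, F6 ends at 41.
Beat 38 falls within F6.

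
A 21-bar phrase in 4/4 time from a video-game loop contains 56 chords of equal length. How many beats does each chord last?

21 bars × 4 beats/bar = 84 beats total.
84 beats ÷ 56 chords = 1.5 beats per chord.
(That is a dotted quarter note.)

1.5 beats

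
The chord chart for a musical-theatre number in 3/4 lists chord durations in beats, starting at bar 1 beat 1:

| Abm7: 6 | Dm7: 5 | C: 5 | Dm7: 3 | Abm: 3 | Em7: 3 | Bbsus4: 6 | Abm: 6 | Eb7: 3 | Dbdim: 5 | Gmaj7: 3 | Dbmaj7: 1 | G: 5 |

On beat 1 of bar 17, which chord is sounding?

Beat 1 of bar 17 is beat (17−1)×3 + 1 = 49 overall.
Running totals: Abm7 ends at 6, Dm7 ends at 11, C ends at 16, Dm7 ends at 19, Abm ends at 22, Em7 ends at 25, Bbsus4 ends at 31, Abm ends at 37, Eb7 ends at 40, Dbdim ends at 45, Gmaj7 ends at 48, Dbmaj7 ends at 49.
Beat 49 falls within Dbmaj7.

Dbmaj7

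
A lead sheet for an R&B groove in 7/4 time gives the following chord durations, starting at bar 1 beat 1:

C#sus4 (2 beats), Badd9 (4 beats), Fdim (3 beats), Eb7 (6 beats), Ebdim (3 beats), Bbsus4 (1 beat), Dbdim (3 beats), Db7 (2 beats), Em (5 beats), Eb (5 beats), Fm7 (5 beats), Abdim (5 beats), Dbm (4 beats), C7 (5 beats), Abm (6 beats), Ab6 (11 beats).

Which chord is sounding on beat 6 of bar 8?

Beat 6 of bar 8 is beat (8−1)×7 + 6 = 55 overall.
Running totals: C#sus4 ends at 2, Badd9 ends at 6, Fdim ends at 9, Eb7 ends at 15, Ebdim ends at 18, Bbsus4 ends at 19, Dbdim ends at 22, Db7 ends at 24, Em ends at 29, Eb ends at 34, Fm7 ends at 39, Abdim ends at 44, Dbm ends at 48, C7 ends at 53, Abm ends at 59.
Beat 55 falls within Abm.

Abm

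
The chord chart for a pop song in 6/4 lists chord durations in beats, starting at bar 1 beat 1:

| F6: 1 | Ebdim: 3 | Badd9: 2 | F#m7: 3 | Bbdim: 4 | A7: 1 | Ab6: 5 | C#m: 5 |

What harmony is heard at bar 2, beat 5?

Beat 5 of bar 2 is beat (2−1)×6 + 5 = 11 overall.
Running totals: F6 ends at 1, Ebdim ends at 4, Badd9 ends at 6, F#m7 ends at 9, Bbdim ends at 13.
Beat 11 falls within Bbdim.

Bbdim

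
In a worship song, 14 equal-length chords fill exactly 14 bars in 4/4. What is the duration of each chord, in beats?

14 bars × 4 beats/bar = 56 beats total.
56 beats ÷ 14 chords = 4 beats per chord.
(That is a whole note.)

4 beats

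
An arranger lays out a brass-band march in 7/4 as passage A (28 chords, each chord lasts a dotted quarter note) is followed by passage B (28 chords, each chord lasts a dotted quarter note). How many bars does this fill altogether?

A: 28 × 1.5 = 42 beats = 6 bars.
B: 28 × 1.5 = 42 beats = 6 bars.
Total: 6 + 6 = 12 bars.

12 bars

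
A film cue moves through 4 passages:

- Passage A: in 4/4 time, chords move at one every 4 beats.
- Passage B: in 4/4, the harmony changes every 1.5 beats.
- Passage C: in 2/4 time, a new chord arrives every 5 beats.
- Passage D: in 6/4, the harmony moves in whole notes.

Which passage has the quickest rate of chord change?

A: 4 beats/bar ÷ 4 beats/chord = 1 chord/bar.
B: 4 beats/bar ÷ 1.5 beats/chord = 8/3 chords/bar.
C: 2 beats/bar ÷ 5 beats/chord = 0.4 chords/bar.
D: 6 beats/bar ÷ 4 beats/chord = 1.5 chords/bar.
Fastest is B at 8/3 chords/bar.

Passage B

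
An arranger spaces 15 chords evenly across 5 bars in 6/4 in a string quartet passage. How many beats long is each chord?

2 beats

5 bars × 6 beats/bar = 30 beats total.
30 beats ÷ 15 chords = 2 beats per chord.
(That is a half note.)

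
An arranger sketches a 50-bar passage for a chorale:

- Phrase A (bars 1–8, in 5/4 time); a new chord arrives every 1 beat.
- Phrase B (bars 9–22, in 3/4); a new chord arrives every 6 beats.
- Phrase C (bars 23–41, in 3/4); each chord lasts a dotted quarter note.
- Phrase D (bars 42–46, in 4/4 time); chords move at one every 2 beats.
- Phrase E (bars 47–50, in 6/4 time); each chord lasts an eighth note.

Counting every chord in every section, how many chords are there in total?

A has 40 beats and chords last 1 each, so 40 chords.
B has 42 beats and chords last 6 each, so 7 chords.
C has 57 beats and chords last 1.5 each, so 38 chords.
D has 20 beats and chords last 2 each, so 10 chords.
E has 24 beats and chords last 0.5 each, so 48 chords.
Total: 40 + 7 + 38 + 10 + 48 = 143.

143 chords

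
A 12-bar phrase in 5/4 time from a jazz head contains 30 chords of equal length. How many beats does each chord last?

2 beats

12 bars × 5 beats/bar = 60 beats total.
60 beats ÷ 30 chords = 2 beats per chord.
(That is a half note.)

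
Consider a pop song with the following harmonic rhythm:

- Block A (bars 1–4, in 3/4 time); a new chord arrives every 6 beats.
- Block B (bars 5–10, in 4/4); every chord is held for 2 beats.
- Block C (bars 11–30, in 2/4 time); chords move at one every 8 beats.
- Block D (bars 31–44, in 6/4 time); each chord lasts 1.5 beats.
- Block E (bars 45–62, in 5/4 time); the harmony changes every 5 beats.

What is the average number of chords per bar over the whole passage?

A: 4 × 3 = 12 beats ÷ 6 = 2 chords.
B: 6 × 4 = 24 beats ÷ 2 = 12 chords.
C: 20 × 2 = 40 beats ÷ 8 = 5 chords.
D: 14 × 6 = 84 beats ÷ 1.5 = 56 chords.
E: 18 × 5 = 90 beats ÷ 5 = 18 chords.
Overall: 93 chords over 62 bars → 93/62 = 1.5 chords per bar.

1.5 chords per bar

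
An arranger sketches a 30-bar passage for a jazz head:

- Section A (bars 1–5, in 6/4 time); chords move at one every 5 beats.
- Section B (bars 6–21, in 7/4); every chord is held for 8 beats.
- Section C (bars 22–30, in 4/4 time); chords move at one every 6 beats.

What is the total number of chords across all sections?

26 chords

A: 5·6 = 30 beats, 30/5 = 6 chords.
B: 16·7 = 112 beats, 112/8 = 14 chords.
C: 9·4 = 36 beats, 36/6 = 6 chords.
Total: 6 + 14 + 6 = 26.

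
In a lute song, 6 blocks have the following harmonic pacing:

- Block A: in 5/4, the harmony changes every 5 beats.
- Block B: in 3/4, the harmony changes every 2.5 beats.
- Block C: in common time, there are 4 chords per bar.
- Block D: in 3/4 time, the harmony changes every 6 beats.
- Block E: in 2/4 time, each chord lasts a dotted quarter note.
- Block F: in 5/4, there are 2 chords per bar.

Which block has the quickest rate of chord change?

A: 5 beats/bar ÷ 5 beats/chord = 1 chord/bar.
B: 3 beats/bar ÷ 2.5 beats/chord = 1.2 chords/bar.
C: 4 beats/bar ÷ 1 beat/chord = 4 chords/bar.
D: 3 beats/bar ÷ 6 beats/chord = 0.5 chords/bar.
E: 2 beats/bar ÷ 1.5 beats/chord = 4/3 chords/bar.
F: 5 beats/bar ÷ 2.5 beats/chord = 2 chords/bar.
Fastest is C at 4 chords/bar.

Block C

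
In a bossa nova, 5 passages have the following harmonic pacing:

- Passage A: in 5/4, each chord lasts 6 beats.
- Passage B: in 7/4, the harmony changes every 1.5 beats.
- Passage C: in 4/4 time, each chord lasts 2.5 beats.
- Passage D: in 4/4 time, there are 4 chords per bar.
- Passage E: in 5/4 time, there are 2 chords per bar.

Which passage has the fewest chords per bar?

A: each chord is 6 beats in 5/4, so 5/6 per bar.
B: each chord is 1.5 beats in 7/4, so 14/3 per bar.
C: each chord is 2.5 beats in 4/4, so 1.6 per bar.
D: each chord is 1 beat in 4/4, so 4 per bar.
E: each chord is 2.5 beats in 5/4, so 2 per bar.
Slowest is A at 5/6 chords/bar.

Passage A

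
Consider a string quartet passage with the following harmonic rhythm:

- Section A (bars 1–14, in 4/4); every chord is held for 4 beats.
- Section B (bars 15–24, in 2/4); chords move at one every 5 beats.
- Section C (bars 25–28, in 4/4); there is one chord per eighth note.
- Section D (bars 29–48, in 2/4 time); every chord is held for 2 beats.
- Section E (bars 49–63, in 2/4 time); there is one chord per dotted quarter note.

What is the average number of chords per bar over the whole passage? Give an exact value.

10/7 chords per bar

A: 14 × 4 = 56 beats ÷ 4 = 14 chords.
B: 10 × 2 = 20 beats ÷ 5 = 4 chords.
C: 4 × 4 = 16 beats ÷ 0.5 = 32 chords.
D: 20 × 2 = 40 beats ÷ 2 = 20 chords.
E: 15 × 2 = 30 beats ÷ 1.5 = 20 chords.
Overall: 90 chords over 63 bars → 90/63 = 10/7 chords per bar.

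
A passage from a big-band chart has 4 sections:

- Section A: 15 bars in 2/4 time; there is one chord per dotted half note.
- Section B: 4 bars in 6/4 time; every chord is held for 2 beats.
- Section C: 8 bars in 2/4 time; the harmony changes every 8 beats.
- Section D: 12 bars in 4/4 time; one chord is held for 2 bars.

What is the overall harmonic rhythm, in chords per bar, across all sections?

10/13 chords per bar

A: 15 × 2 = 30 beats ÷ 3 = 10 chords.
B: 4 × 6 = 24 beats ÷ 2 = 12 chords.
C: 8 × 2 = 16 beats ÷ 8 = 2 chords.
D: 12 × 4 = 48 beats ÷ 8 = 6 chords.
Overall: 30 chords over 39 bars → 30/39 = 10/13 chords per bar.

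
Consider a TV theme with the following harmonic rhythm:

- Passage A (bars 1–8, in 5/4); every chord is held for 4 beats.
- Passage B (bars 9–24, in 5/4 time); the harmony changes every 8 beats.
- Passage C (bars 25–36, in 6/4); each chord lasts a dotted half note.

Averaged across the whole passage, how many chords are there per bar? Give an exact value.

A: 8 × 5 = 40 beats ÷ 4 = 10 chords.
B: 16 × 5 = 80 beats ÷ 8 = 10 chords.
C: 12 × 6 = 72 beats ÷ 3 = 24 chords.
Overall: 44 chords over 36 bars → 44/36 = 11/9 chords per bar.

11/9 chords per bar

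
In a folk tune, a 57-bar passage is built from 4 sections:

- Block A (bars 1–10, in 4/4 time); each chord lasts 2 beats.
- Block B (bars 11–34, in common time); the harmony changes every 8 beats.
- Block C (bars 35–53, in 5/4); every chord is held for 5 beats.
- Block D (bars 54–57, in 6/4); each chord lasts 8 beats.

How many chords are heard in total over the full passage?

54 chords

A: 10·4 = 40 beats, 40/2 = 20 chords.
B: 24·4 = 96 beats, 96/8 = 12 chords.
C: 19·5 = 95 beats, 95/5 = 19 chords.
D: 4·6 = 24 beats, 24/8 = 3 chords.
Total: 20 + 12 + 19 + 3 = 54.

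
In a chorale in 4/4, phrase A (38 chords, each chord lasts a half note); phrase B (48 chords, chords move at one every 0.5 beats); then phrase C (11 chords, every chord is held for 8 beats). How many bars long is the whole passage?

47 bars

A: 38 × 2 = 76 beats = 19 bars.
B: 48 × 0.5 = 24 beats = 6 bars.
C: 11 × 8 = 88 beats = 22 bars.
Total: 19 + 6 + 22 = 47 bars.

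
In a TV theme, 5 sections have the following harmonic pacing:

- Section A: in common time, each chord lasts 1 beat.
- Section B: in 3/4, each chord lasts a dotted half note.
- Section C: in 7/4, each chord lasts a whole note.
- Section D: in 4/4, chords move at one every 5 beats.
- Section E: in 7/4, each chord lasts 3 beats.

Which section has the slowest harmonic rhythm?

A: 4 beats/bar ÷ 1 beat/chord = 4 chords/bar.
B: 3 beats/bar ÷ 3 beats/chord = 1 chord/bar.
C: 7 beats/bar ÷ 4 beats/chord = 1.75 chords/bar.
D: 4 beats/bar ÷ 5 beats/chord = 0.8 chords/bar.
E: 7 beats/bar ÷ 3 beats/chord = 7/3 chords/bar.
Slowest is D at 0.8 chords/bar.

Section D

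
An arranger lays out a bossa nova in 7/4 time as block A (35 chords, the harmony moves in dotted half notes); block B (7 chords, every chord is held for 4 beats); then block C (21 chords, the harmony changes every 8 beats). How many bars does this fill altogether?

43 bars

A: 35 × 3 = 105 beats = 15 bars.
B: 7 × 4 = 28 beats = 4 bars.
C: 21 × 8 = 168 beats = 24 bars.
Total: 15 + 4 + 24 = 43 bars.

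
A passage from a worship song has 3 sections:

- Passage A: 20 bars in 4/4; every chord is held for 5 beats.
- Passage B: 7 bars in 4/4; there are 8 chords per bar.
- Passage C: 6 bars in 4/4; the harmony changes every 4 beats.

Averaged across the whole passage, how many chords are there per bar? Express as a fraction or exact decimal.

26/11 chords per bar

A: 20 × 4 = 80 beats ÷ 5 = 16 chords.
B: 7 × 4 = 28 beats ÷ 0.5 = 56 chords.
C: 6 × 4 = 24 beats ÷ 4 = 6 chords.
Overall: 78 chords over 33 bars → 78/33 = 26/11 chords per bar.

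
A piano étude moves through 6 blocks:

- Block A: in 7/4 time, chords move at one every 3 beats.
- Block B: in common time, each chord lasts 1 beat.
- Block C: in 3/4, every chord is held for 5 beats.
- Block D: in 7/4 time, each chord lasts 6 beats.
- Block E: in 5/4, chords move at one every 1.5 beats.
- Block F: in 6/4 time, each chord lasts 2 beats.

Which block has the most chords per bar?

Block B

A: 7/3 = 7/3 chords/bar.
B: 4/1 = 4 chords/bar.
C: 3/5 = 0.6 chords/bar.
D: 7/6 = 7/6 chords/bar.
E: 5/1.5 = 10/3 chords/bar.
F: 6/2 = 3 chords/bar.
Fastest is B at 4 chords/bar.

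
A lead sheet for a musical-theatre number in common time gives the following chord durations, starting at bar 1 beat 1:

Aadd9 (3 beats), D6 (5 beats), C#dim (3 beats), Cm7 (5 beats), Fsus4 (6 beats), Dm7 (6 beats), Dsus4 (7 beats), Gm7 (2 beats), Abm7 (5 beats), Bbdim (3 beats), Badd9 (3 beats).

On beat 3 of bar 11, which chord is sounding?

Bbdim

Beat 3 of bar 11 is beat (11−1)×4 + 3 = 43 overall.
Running totals: Aadd9 ends at 3, D6 ends at 8, C#dim ends at 11, Cm7 ends at 16, Fsus4 ends at 22, Dm7 ends at 28, Dsus4 ends at 35, Gm7 ends at 37, Abm7 ends at 42, Bbdim ends at 45.
Beat 43 falls within Bbdim.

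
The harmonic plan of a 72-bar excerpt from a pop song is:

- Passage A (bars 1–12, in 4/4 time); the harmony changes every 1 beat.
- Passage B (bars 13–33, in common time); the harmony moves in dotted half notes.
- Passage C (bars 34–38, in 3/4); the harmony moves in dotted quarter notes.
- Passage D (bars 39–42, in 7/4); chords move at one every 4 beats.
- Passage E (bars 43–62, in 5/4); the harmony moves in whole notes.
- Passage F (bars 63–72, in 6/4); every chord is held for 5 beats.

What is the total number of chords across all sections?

A has 48 beats and chords last 1 each, so 48 chords.
B has 84 beats and chords last 3 each, so 28 chords.
C has 15 beats and chords last 1.5 each, so 10 chords.
D has 28 beats and chords last 4 each, so 7 chords.
E has 100 beats and chords last 4 each, so 25 chords.
F has 60 beats and chords last 5 each, so 12 chords.
Total: 48 + 28 + 10 + 7 + 25 + 12 = 130.

130 chords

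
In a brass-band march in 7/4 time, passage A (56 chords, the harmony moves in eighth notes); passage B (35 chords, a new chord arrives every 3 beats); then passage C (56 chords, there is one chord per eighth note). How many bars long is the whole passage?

A: 56 × 0.5 = 28 beats = 4 bars.
B: 35 × 3 = 105 beats = 15 bars.
C: 56 × 0.5 = 28 beats = 4 bars.
Total: 4 + 15 + 4 = 23 bars.

23 bars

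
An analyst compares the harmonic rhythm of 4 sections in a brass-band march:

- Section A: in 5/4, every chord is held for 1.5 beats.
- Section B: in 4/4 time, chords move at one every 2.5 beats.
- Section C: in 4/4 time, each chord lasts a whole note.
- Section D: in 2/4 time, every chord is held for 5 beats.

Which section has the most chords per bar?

Section A

A: 5/1.5 = 10/3 chords/bar.
B: 4/2.5 = 1.6 chords/bar.
C: 4/4 = 1 chord/bar.
D: 2/5 = 0.4 chords/bar.
Fastest is A at 10/3 chords/bar.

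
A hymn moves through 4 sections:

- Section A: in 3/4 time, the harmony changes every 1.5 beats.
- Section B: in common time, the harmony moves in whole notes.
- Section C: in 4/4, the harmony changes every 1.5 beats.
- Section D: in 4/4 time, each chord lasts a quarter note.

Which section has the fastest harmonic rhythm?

Section D

A: 3 beats/bar ÷ 1.5 beats/chord = 2 chords/bar.
B: 4 beats/bar ÷ 4 beats/chord = 1 chord/bar.
C: 4 beats/bar ÷ 1.5 beats/chord = 8/3 chords/bar.
D: 4 beats/bar ÷ 1 beat/chord = 4 chords/bar.
Fastest is D at 4 chords/bar.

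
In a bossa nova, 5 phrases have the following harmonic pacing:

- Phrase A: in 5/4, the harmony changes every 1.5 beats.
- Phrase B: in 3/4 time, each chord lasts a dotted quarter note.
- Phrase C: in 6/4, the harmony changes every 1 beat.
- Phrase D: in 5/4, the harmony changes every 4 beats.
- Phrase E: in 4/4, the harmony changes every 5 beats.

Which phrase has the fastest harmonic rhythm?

Phrase C

A: 5/1.5 = 10/3 chords/bar.
B: 3/1.5 = 2 chords/bar.
C: 6/1 = 6 chords/bar.
D: 5/4 = 1.25 chords/bar.
E: 4/5 = 0.8 chords/bar.
Fastest is C at 6 chords/bar.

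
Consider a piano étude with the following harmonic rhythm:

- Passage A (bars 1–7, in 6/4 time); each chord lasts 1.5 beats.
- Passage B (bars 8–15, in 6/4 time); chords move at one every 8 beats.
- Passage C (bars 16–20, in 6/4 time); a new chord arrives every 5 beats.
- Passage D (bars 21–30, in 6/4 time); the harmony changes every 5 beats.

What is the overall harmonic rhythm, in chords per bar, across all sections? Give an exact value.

A: 7 × 6 = 42 beats ÷ 1.5 = 28 chords.
B: 8 × 6 = 48 beats ÷ 8 = 6 chords.
C: 5 × 6 = 30 beats ÷ 5 = 6 chords.
D: 10 × 6 = 60 beats ÷ 5 = 12 chords.
Overall: 52 chords over 30 bars → 52/30 = 26/15 chords per bar.

26/15 chords per bar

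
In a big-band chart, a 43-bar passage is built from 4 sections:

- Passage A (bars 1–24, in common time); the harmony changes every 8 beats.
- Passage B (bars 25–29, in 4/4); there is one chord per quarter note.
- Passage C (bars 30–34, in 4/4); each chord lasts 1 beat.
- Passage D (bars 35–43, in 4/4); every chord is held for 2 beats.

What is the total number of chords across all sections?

70 chords

A: 24 bars × 4 beats = 96 beats; 8 beats/chord → 12 chords.
B: 5 bars × 4 beats = 20 beats; 1 beat/chord → 20 chords.
C: 5 bars × 4 beats = 20 beats; 1 beat/chord → 20 chords.
D: 9 bars × 4 beats = 36 beats; 2 beats/chord → 18 chords.
Total: 12 + 20 + 20 + 18 = 70.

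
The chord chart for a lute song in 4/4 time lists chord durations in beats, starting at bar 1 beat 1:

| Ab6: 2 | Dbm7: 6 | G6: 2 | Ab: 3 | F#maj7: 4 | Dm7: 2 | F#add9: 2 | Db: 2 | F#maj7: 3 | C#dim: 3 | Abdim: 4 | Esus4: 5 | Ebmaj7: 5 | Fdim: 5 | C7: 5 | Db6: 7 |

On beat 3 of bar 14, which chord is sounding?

Beat 3 of bar 14 is beat (14−1)×4 + 3 = 55 overall.
Running totals: Ab6 ends at 2, Dbm7 ends at 8, G6 ends at 10, Ab ends at 13, F#maj7 ends at 17, Dm7 ends at 19, F#add9 ends at 21, Db ends at 23, F#maj7 ends at 26, C#dim ends at 29, Abdim ends at 33, Esus4 ends at 38, Ebmaj7 ends at 43, Fdim ends at 48, C7 ends at 53, Db6 ends at 60.
Beat 55 falls within Db6.

Db6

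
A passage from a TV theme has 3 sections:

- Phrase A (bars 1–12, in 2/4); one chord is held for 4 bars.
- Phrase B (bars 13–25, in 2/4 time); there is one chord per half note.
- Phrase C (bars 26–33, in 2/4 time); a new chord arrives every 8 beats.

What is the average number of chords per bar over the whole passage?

6/11 chords per bar

A: 12 × 2 = 24 beats ÷ 8 = 3 chords.
B: 13 × 2 = 26 beats ÷ 2 = 13 chords.
C: 8 × 2 = 16 beats ÷ 8 = 2 chords.
Overall: 18 chords over 33 bars → 18/33 = 6/11 chords per bar.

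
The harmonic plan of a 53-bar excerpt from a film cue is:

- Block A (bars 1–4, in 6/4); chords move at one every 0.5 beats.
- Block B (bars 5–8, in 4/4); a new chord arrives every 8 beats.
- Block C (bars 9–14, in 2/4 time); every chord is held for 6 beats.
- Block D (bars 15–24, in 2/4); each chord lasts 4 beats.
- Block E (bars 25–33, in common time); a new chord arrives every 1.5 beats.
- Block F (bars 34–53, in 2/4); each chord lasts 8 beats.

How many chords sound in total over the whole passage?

A has 24 beats and chords last 0.5 each, so 48 chords.
B has 16 beats and chords last 8 each, so 2 chords.
C has 12 beats and chords last 6 each, so 2 chords.
D has 20 beats and chords last 4 each, so 5 chords.
E has 36 beats and chords last 1.5 each, so 24 chords.
F has 40 beats and chords last 8 each, so 5 chords.
Total: 48 + 2 + 2 + 5 + 24 + 5 = 86.

86 chords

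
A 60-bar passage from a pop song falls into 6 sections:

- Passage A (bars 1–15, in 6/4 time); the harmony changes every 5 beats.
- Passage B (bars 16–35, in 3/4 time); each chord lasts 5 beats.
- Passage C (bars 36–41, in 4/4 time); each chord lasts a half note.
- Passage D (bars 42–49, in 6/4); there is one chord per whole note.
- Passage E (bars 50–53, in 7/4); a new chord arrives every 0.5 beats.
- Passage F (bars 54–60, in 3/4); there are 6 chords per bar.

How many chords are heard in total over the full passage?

152 chords

A: 15·6 = 90 beats, 90/5 = 18 chords.
B: 20·3 = 60 beats, 60/5 = 12 chords.
C: 6·4 = 24 beats, 24/2 = 12 chords.
D: 8·6 = 48 beats, 48/4 = 12 chords.
E: 4·7 = 28 beats, 28/0.5 = 56 chords.
F: 7·3 = 21 beats, 21/0.5 = 42 chords.
Total: 18 + 12 + 12 + 12 + 56 + 42 = 152.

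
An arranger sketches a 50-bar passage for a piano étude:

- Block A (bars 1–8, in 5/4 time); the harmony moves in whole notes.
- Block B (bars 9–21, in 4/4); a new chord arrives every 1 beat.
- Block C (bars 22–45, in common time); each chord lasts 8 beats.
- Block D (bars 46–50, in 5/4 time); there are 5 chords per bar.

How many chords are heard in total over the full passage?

A: 8 bars × 5 beats = 40 beats; 4 beats/chord → 10 chords.
B: 13 bars × 4 beats = 52 beats; 1 beat/chord → 52 chords.
C: 24 bars × 4 beats = 96 beats; 8 beats/chord → 12 chords.
D: 5 bars × 5 beats = 25 beats; 1 beat/chord → 25 chords.
Total: 10 + 52 + 12 + 25 = 99.

99 chords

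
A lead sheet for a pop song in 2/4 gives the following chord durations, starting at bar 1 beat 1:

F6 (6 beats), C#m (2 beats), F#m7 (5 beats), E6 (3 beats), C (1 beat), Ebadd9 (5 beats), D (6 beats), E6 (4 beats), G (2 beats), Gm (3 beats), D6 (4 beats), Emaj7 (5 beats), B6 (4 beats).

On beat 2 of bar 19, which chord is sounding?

Beat 2 of bar 19 is beat (19−1)×2 + 2 = 38 overall.
Running totals: F6 ends at 6, C#m ends at 8, F#m7 ends at 13, E6 ends at 16, C ends at 17, Ebadd9 ends at 22, D ends at 28, E6 ends at 32, G ends at 34, Gm ends at 37, D6 ends at 41.
Beat 38 falls within D6.

D6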